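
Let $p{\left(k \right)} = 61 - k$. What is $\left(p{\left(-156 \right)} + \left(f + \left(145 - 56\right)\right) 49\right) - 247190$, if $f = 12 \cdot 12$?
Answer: $-235556$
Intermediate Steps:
$f = 144$
$\left(p{\left(-156 \right)} + \left(f + \left(145 - 56\right)\right) 49\right) - 247190 = \left(\left(61 - -156\right) + \left(144 + \left(145 - 56\right)\right) 49\right) - 247190 = \left(\left(61 + 156\right) + \left(144 + \left(145 - 56\right)\right) 49\right) - 247190 = \left(217 + \left(144 + 89\right) 49\right) - 247190 = \left(217 + 233 \cdot 49\right) - 247190 = \left(217 + 11417\right) - 247190 = 11634 - 247190 = -235556$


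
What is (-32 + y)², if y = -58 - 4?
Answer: 8836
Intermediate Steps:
y = -62
(-32 + y)² = (-32 - 62)² = (-94)² = 8836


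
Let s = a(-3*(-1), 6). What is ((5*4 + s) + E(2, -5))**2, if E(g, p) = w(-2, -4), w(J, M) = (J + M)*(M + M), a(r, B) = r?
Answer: 5041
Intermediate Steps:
s = 3 (s = -3*(-1) = 3)
w(J, M) = 2*M*(J + M) (w(J, M) = (J + M)*(2*M) = 2*M*(J + M))
E(g, p) = 48 (E(g, p) = 2*(-4)*(-2 - 4) = 2*(-4)*(-6) = 48)
((5*4 + s) + E(2, -5))**2 = ((5*4 + 3) + 48)**2 = ((20 + 3) + 48)**2 = (23 + 48)**2 = 71**2 = 5041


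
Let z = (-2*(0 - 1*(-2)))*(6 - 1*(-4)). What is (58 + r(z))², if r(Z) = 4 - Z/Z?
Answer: 3721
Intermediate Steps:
z = -40 (z = (-2*(0 + 2))*(6 + 4) = -2*2*10 = -4*10 = -40)
r(Z) = 3 (r(Z) = 4 - 1*1 = 4 - 1 = 3)
(58 + r(z))² = (58 + 3)² = 61² = 3721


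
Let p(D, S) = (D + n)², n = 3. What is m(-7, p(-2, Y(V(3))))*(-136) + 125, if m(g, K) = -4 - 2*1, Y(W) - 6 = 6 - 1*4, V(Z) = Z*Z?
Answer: 941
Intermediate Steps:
V(Z) = Z²
Y(W) = 8 (Y(W) = 6 + (6 - 1*4) = 6 + (6 - 4) = 6 + 2 = 8)
p(D, S) = (3 + D)² (p(D, S) = (D + 3)² = (3 + D)²)
m(g, K) = -6 (m(g, K) = -4 - 2 = -6)
m(-7, p(-2, Y(V(3))))*(-136) + 125 = -6*(-136) + 125 = 816 + 125 = 941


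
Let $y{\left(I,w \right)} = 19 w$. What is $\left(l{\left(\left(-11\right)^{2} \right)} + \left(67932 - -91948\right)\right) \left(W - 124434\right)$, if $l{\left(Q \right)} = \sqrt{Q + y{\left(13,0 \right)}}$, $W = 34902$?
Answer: $-14315361012$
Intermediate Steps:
$l{\left(Q \right)} = \sqrt{Q}$ ($l{\left(Q \right)} = \sqrt{Q + 19 \cdot 0} = \sqrt{Q + 0} = \sqrt{Q}$)
$\left(l{\left(\left(-11\right)^{2} \right)} + \left(67932 - -91948\right)\right) \left(W - 124434\right) = \left(\sqrt{\left(-11\right)^{2}} + \left(67932 - -91948\right)\right) \left(34902 - 124434\right) = \left(\sqrt{121} + \left(67932 + 91948\right)\right) \left(-89532\right) = \left(11 + 159880\right) \left(-89532\right) = 159891 \left(-89532\right) = -14315361012$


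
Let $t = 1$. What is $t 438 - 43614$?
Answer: $-43176$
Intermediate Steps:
$t 438 - 43614 = 1 \cdot 438 - 43614 = 438 - 43614 = -43176$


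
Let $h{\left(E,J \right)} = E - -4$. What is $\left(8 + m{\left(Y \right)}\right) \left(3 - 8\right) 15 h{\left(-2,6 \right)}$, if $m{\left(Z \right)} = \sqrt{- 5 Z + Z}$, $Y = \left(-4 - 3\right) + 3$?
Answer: $-1800$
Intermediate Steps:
$h{\left(E,J \right)} = 4 + E$ ($h{\left(E,J \right)} = E + 4 = 4 + E$)
$Y = -4$ ($Y = -7 + 3 = -4$)
$m{\left(Z \right)} = 2 \sqrt{- Z}$ ($m{\left(Z \right)} = \sqrt{- 4 Z} = 2 \sqrt{- Z}$)
$\left(8 + m{\left(Y \right)}\right) \left(3 - 8\right) 15 h{\left(-2,6 \right)} = \left(8 + 2 \sqrt{\left(-1\right) \left(-4\right)}\right) \left(3 - 8\right) 15 \left(4 - 2\right) = \left(8 + 2 \sqrt{4}\right) \left(-5\right) 15 \cdot 2 = \left(8 + 2 \cdot 2\right) \left(-5\right) 15 \cdot 2 = \left(8 + 4\right) \left(-5\right) 15 \cdot 2 = 12 \left(-5\right) 15 \cdot 2 = \left(-60\right) 15 \cdot 2 = \left(-900\right) 2 = -1800$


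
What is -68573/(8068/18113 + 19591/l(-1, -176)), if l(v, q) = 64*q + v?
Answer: 13991836867485/263965763 ≈ 53006.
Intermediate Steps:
l(v, q) = v + 64*q
-68573/(8068/18113 + 19591/l(-1, -176)) = -68573/(8068/18113 + 19591/(-1 + 64*(-176))) = -68573/(8068*(1/18113) + 19591/(-1 - 11264)) = -68573/(8068/18113 + 19591/(-11265)) = -68573/(8068/18113 + 19591*(-1/11265)) = -68573/(8068/18113 - 19591/11265) = -68573/(-263965763/204042945) = -68573*(-204042945/263965763) = 13991836867485/263965763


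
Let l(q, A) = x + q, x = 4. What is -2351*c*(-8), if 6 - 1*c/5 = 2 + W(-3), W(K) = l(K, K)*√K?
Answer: 376160 - 94040*I*√3 ≈ 3.7616e+5 - 1.6288e+5*I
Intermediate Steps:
l(q, A) = 4 + q
W(K) = √K*(4 + K) (W(K) = (4 + K)*√K = √K*(4 + K))
c = 20 - 5*I*√3 (c = 30 - 5*(2 + √(-3)*(4 - 3)) = 30 - 5*(2 + (I*√3)*1) = 30 - 5*(2 + I*√3) = 30 + (-10 - 5*I*√3) = 20 - 5*I*√3 ≈ 20.0 - 8.6602*I)
-2351*c*(-8) = -2351*(20 - 5*I*√3)*(-8) = -2351*(-160 + 40*I*√3) = 376160 - 94040*I*√3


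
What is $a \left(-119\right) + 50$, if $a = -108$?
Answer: $12902$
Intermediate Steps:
$a \left(-119\right) + 50 = \left(-108\right) \left(-119\right) + 50 = 12852 + 50 = 12902$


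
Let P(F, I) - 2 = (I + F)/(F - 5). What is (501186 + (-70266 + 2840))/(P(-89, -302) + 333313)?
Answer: 40773440/31332001 ≈ 1.3013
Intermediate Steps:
P(F, I) = 2 + (F + I)/(-5 + F) (P(F, I) = 2 + (I + F)/(F - 5) = 2 + (F + I)/(-5 + F))
(501186 + (-70266 + 2840))/(P(-89, -302) + 333313) = (501186 + (-70266 + 2840))/((-10 - 302 + 3*(-89))/(-5 - 89) + 333313) = (501186 - 67426)/((-10 - 302 - 267)/(-94) + 333313) = 433760/(-1/94*(-579) + 333313) = 433760/(579/94 + 333313) = 433760/(31332001/94) = 433760*(94/31332001) = 40773440/31332001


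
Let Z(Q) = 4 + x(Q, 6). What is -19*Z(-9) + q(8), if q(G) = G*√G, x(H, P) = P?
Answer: -190 + 16*√2 ≈ -167.37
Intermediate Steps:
q(G) = G^(3/2)
Z(Q) = 10 (Z(Q) = 4 + 6 = 10)
-19*Z(-9) + q(8) = -19*10 + 8^(3/2) = -190 + 16*√2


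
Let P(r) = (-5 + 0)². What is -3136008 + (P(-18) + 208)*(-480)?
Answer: -3247848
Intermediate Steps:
P(r) = 25 (P(r) = (-5)² = 25)
-3136008 + (P(-18) + 208)*(-480) = -3136008 + (25 + 208)*(-480) = -3136008 + 233*(-480) = -3136008 - 111840 = -3247848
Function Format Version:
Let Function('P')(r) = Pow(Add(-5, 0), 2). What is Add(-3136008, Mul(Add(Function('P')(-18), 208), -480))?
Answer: -3247848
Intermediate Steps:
Function('P')(r) = 25 (Function('P')(r) = Pow(-5, 2) = 25)
Add(-3136008, Mul(Add(Function('P')(-18), 208), -480)) = Add(-3136008, Mul(Add(25, 208), -480)) = Add(-3136008, Mul(233, -480)) = Add(-3136008, -111840) = -3247848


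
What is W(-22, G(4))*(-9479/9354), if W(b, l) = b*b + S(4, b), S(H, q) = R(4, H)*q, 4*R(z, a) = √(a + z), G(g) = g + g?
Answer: -2293918/4677 + 104269*√2/9354 ≈ -474.70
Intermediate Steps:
G(g) = 2*g
R(z, a) = √(a + z)/4
S(H, q) = q*√(4 + H)/4 (S(H, q) = (√(H + 4)/4)*q = (√(4 + H)/4)*q = q*√(4 + H)/4)
W(b, l) = b² + b*√2/2 (W(b, l) = b*b + b*√(4 + 4)/4 = b² + b*√8/4 = b² + b*(2*√2)/4 = b² + b*√2/2)
W(-22, G(4))*(-9479/9354) = ((½)*(-22)*(√2 + 2*(-22)))*(-9479/9354) = ((½)*(-22)*(√2 - 44))*(-9479*1/9354) = ((½)*(-22)*(-44 + √2))*(-9479/9354) = (484 - 11*√2)*(-9479/9354) = -2293918/4677 + 104269*√2/9354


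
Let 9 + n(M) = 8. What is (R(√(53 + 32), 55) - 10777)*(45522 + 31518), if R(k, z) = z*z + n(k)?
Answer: -597291120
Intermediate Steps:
n(M) = -1 (n(M) = -9 + 8 = -1)
R(k, z) = -1 + z² (R(k, z) = z*z - 1 = z² - 1 = -1 + z²)
(R(√(53 + 32), 55) - 10777)*(45522 + 31518) = ((-1 + 55²) - 10777)*(45522 + 31518) = ((-1 + 3025) - 10777)*77040 = (3024 - 10777)*77040 = -7753*77040 = -597291120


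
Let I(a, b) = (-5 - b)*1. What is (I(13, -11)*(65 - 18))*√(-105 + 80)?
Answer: 1410*I ≈ 1410.0*I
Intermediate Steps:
I(a, b) = -5 - b
(I(13, -11)*(65 - 18))*√(-105 + 80) = ((-5 - 1*(-11))*(65 - 18))*√(-105 + 80) = ((-5 + 11)*47)*√(-25) = (6*47)*(5*I) = 282*(5*I) = 1410*I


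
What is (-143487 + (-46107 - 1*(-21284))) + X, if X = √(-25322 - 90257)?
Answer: -168310 + I*√115579 ≈ -1.6831e+5 + 339.97*I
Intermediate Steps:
X = I*√115579 (X = √(-115579) = I*√115579 ≈ 339.97*I)
(-143487 + (-46107 - 1*(-21284))) + X = (-143487 + (-46107 - 1*(-21284))) + I*√115579 = (-143487 + (-46107 + 21284)) + I*√115579 = (-143487 - 24823) + I*√115579 = -168310 + I*√115579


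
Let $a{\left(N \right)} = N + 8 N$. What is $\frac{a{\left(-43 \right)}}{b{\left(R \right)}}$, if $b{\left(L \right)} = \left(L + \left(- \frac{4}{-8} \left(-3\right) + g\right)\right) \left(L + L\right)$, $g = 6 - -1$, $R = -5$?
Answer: $\frac{387}{5} \approx 77.4$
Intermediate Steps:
$g = 7$ ($g = 6 + 1 = 7$)
$a{\left(N \right)} = 9 N$
$b{\left(L \right)} = 2 L \left(\frac{11}{2} + L\right)$ ($b{\left(L \right)} = \left(L + \left(- \frac{4}{-8} \left(-3\right) + 7\right)\right) \left(L + L\right) = \left(L + \left(\left(-4\right) \left(- \frac{1}{8}\right) \left(-3\right) + 7\right)\right) 2 L = \left(L + \left(\frac{1}{2} \left(-3\right) + 7\right)\right) 2 L = \left(L + \left(- \frac{3}{2} + 7\right)\right) 2 L = \left(L + \frac{11}{2}\right) 2 L = \left(\frac{11}{2} + L\right) 2 L = 2 L \left(\frac{11}{2} + L\right)$)
$\frac{a{\left(-43 \right)}}{b{\left(R \right)}} = \frac{9 \left(-43\right)}{\left(-5\right) \left(11 + 2 \left(-5\right)\right)} = - \frac{387}{\left(-5\right) \left(11 - 10\right)} = - \frac{387}{\left(-5\right) 1} = - \frac{387}{-5} = \left(-387\right) \left(- \frac{1}{5}\right) = \frac{387}{5}$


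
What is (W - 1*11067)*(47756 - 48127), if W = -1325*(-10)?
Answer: -809893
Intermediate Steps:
W = 13250
(W - 1*11067)*(47756 - 48127) = (13250 - 1*11067)*(47756 - 48127) = (13250 - 11067)*(-371) = 2183*(-371) = -809893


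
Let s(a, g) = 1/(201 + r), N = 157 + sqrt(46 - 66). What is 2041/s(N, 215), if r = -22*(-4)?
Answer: 589849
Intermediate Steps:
r = 88
N = 157 + 2*I*sqrt(5) (N = 157 + sqrt(-20) = 157 + 2*I*sqrt(5) ≈ 157.0 + 4.4721*I)
s(a, g) = 1/289 (s(a, g) = 1/(201 + 88) = 1/289)
2041/s(N, 215) = 2041/(1/289) = 2041*289 = 589849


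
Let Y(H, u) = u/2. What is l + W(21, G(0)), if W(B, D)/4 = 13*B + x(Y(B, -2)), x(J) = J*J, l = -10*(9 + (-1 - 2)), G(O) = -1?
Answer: 1036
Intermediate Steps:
Y(H, u) = u/2 (Y(H, u) = u*(½) = u/2)
l = -60 (l = -10*(9 - 3) = -10*6 = -60)
x(J) = J²
W(B, D) = 4 + 52*B (W(B, D) = 4*(13*B + ((½)*(-2))²) = 4*(13*B + (-1)²) = 4*(13*B + 1) = 4*(1 + 13*B) = 4 + 52*B)
l + W(21, G(0)) = -60 + (4 + 52*21) = -60 + (4 + 1092) = -60 + 1096 = 1036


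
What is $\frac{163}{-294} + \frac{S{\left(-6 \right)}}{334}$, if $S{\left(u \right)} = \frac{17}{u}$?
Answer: $- \frac{18425}{32732} \approx -0.5629$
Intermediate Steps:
$\frac{163}{-294} + \frac{S{\left(-6 \right)}}{334} = \frac{163}{-294} + \frac{17 \frac{1}{-6}}{334} = 163 \left(- \frac{1}{294}\right) + 17 \left(- \frac{1}{6}\right) \frac{1}{334} = - \frac{163}{294} - \frac{17}{2004} = - \frac{18425}{32732}$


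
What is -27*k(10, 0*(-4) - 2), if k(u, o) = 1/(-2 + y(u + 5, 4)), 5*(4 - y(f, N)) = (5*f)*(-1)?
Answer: -27/17 ≈ -1.5882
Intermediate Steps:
y(f, N) = 4 + f (y(f, N) = 4 - 5*f*(-1)/5 = 4 - (-1)*f = 4 + f)
k(u, o) = 1/(7 + u) (k(u, o) = 1/(-2 + (4 + (u + 5))) = 1/(-2 + (4 + (5 + u))) = 1/(-2 + (9 + u)) = 1/(7 + u))
-27*k(10, 0*(-4) - 2) = -27/(7 + 10) = -27/17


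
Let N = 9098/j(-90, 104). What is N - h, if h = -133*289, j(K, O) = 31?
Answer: 1200645/31 ≈ 38731.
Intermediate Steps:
N = 9098/31 ≈ 293.48
h = -38437
N - h = 9098/31 - 1*(-38437) = 9098/31 + 38437 = 1200645/31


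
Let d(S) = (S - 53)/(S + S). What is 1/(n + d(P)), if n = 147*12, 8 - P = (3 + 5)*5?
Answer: 64/112981 ≈ 0.00056647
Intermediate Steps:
P = -32 (P = 8 - (3 + 5)*5 = 8 - 8*5 = 8 - 1*40 = 8 - 40 = -32)
n = 1764
d(S) = (-53 + S)/(2*S) (d(S) = (-53 + S)/((2*S)) = (-53 + S)*(1/(2*S)) = (-53 + S)/(2*S))
1/(n + d(P)) = 1/(1764 + (½)*(-53 - 32)/(-32)) = 1/(1764 + (½)*(-1/32)*(-85)) = 1/(1764 + 85/64) = 1/(112981/64) = 64/112981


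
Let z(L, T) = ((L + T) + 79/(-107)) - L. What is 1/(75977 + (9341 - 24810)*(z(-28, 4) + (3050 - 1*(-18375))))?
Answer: -107/35459564917 ≈ -3.0175e-9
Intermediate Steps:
z(L, T) = -79/107 + T (z(L, T) = ((L + T) + 79*(-1/107)) - L = ((L + T) - 79/107) - L = (-79/107 + L + T) - L = -79/107 + T)
1/(75977 + (9341 - 24810)*(z(-28, 4) + (3050 - 1*(-18375)))) = 1/(75977 + (9341 - 24810)*((-79/107 + 4) + (3050 - 1*(-18375)))) = 1/(75977 - 15469*(349/107 + (3050 + 18375))) = 1/(75977 - 15469*(349/107 + 21425)) = 1/(75977 - 15469*2292824/107) = 1/(75977 - 35467694456/107) = 1/(-35459564917/107) = -107/35459564917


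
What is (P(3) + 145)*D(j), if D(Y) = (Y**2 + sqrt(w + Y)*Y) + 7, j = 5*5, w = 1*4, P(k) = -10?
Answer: 85320 + 3375*sqrt(29) ≈ 1.0349e+5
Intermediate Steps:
w = 4
j = 25
D(Y) = 7 + Y**2 + Y*sqrt(4 + Y) (D(Y) = (Y**2 + sqrt(4 + Y)*Y) + 7 = (Y**2 + Y*sqrt(4 + Y)) + 7 = 7 + Y**2 + Y*sqrt(4 + Y))
(P(3) + 145)*D(j) = (-10 + 145)*(7 + 25**2 + 25*sqrt(4 + 25)) = 135*(7 + 625 + 25*sqrt(29)) = 135*(632 + 25*sqrt(29)) = 85320 + 3375*sqrt(29)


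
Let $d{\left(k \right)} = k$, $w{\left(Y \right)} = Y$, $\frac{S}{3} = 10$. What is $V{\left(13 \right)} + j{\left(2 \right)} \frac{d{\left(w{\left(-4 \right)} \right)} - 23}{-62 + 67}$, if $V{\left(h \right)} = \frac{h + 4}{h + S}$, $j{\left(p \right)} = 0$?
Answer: $\frac{17}{43} \approx 0.39535$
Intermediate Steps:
$S = 30$ ($S = 3 \cdot 10 = 30$)
$V{\left(h \right)} = \frac{4 + h}{30 + h}$ ($V{\left(h \right)} = \frac{h + 4}{h + 30} = \frac{4 + h}{30 + h}$)
$V{\left(13 \right)} + j{\left(2 \right)} \frac{d{\left(w{\left(-4 \right)} \right)} - 23}{-62 + 67} = \frac{4 + 13}{30 + 13} + 0 \frac{-4 - 23}{-62 + 67} = \frac{1}{43} \cdot 17 + 0 \left(- \frac{27}{5}\right) = \frac{1}{43} \cdot 17 + 0 \left(\left(-27\right) \frac{1}{5}\right) = \frac{17}{43} + 0 \left(- \frac{27}{5}\right) = \frac{17}{43} + 0 = \frac{17}{43}$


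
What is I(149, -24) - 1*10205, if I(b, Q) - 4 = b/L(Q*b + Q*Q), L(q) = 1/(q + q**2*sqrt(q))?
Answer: -457201 + 13410000000*I*sqrt(30) ≈ -4.572e+5 + 7.345e+10*I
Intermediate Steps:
L(q) = 1/(q + q**(5/2))
I(b, Q) = 4 + b*(Q**2 + (Q**2 + Q*b)**(5/2) + Q*b) (I(b, Q) = 4 + b/(1/((Q*b + Q*Q) + (Q*b + Q*Q)**(5/2))) = 4 + b/(1/((Q*b + Q**2) + (Q*b + Q**2)**(5/2))) = 4 + b/(1/((Q**2 + Q*b) + (Q**2 + Q*b)**(5/2))) = 4 + b/(1/(Q**2 + (Q**2 + Q*b)**(5/2) + Q*b)) = 4 + b*(Q**2 + (Q**2 + Q*b)**(5/2) + Q*b))
I(149, -24) - 1*10205 = (4 + 149*((-24)**2 + (-24*(-24 + 149))**(5/2) - 24*149)) - 1*10205 = (4 + 149*(576 + (-24*125)**(5/2) - 3576)) - 10205 = (4 + 149*(576 + (-3000)**(5/2) - 3576)) - 10205 = (4 + 149*(576 + 90000000*I*sqrt(30) - 3576)) - 10205 = (4 + 149*(-3000 + 90000000*I*sqrt(30))) - 10205 = (4 + (-447000 + 13410000000*I*sqrt(30))) - 10205 = (-446996 + 13410000000*I*sqrt(30)) - 10205 = -457201 + 13410000000*I*sqrt(30)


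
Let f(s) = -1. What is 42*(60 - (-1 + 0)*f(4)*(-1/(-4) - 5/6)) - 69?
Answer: 4951/2 ≈ 2475.5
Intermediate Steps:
42*(60 - (-1 + 0)*f(4)*(-1/(-4) - 5/6)) - 69 = 42*(60 - (-1 + 0)*(-1)*(-1/(-4) - 5/6)) - 69 = 42*(60 - (-1*(-1))*(-1*(-¼) - 5*⅙)) - 69 = 42*(60 - (¼ - ⅚)) - 69 = 42*(60 - (-7)/12) - 69 = 42*(60 - 1*(-7/12)) - 69 = 42*(60 + 7/12) - 69 = 42*(727/12) - 69 = 5089/2 - 69 = 4951/2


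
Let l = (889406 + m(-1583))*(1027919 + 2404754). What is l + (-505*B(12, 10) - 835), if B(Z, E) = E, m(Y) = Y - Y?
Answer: 3053039956353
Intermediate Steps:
m(Y) = 0
l = 3053039962238 (l = (889406 + 0)*(1027919 + 2404754) = 889406*3432673 = 3053039962238)
l + (-505*B(12, 10) - 835) = 3053039962238 + (-505*10 - 835) = 3053039962238 + (-5050 - 835) = 3053039962238 - 5885 = 3053039956353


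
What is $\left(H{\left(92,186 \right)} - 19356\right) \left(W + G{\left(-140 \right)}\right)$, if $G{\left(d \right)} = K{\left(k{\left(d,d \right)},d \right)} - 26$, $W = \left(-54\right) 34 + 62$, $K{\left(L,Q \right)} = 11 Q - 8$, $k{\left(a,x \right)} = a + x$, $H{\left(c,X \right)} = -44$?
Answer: $64951200$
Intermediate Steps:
$K{\left(L,Q \right)} = -8 + 11 Q$
$W = -1774$ ($W = -1836 + 62 = -1774$)
$G{\left(d \right)} = -34 + 11 d$ ($G{\left(d \right)} = \left(-8 + 11 d\right) - 26 = -34 + 11 d$)
$\left(H{\left(92,186 \right)} - 19356\right) \left(W + G{\left(-140 \right)}\right) = \left(-44 - 19356\right) \left(-1774 + \left(-34 + 11 \left(-140\right)\right)\right) = - 19400 \left(-1774 - 1574\right) = \left(-19400\right) \left(-3348\right) = 64951200$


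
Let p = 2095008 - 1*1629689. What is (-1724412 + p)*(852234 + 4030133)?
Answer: -6147354113131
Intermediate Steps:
p = 465319 (p = 2095008 - 1629689 = 465319)
(-1724412 + p)*(852234 + 4030133) = (-1724412 + 465319)*(852234 + 4030133) = -1259093*4882367 = -6147354113131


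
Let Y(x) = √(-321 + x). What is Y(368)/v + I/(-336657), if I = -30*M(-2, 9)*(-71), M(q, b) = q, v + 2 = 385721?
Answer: 1420/112219 + √47/385719 ≈ 0.012672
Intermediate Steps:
v = 385719 (v = -2 + 385721 = 385719)
I = -4260 (I = -30*(-2)*(-71) = 60*(-71) = -4260)
Y(368)/v + I/(-336657) = √(-321 + 368)/385719 - 4260/(-336657) = √47*(1/385719) - 4260*(-1/336657) = √47/385719 + 1420/112219 = 1420/112219 + √47/385719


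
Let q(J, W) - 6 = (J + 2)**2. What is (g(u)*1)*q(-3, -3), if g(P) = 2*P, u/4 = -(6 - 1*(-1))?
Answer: -392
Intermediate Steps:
u = -28 (u = 4*(-(6 - 1*(-1))) = 4*(-(6 + 1)) = 4*(-1*7) = 4*(-7) = -28)
q(J, W) = 6 + (2 + J)**2 (q(J, W) = 6 + (J + 2)**2 = 6 + (2 + J)**2)
(g(u)*1)*q(-3, -3) = ((2*(-28))*1)*(6 + (2 - 3)**2) = (-56*1)*(6 + (-1)**2) = -56*(6 + 1) = -56*7 = -392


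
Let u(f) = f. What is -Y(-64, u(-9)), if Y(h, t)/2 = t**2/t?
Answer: 18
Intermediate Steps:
Y(h, t) = 2*t (Y(h, t) = 2*(t**2/t) = 2*t)
-Y(-64, u(-9)) = -2*(-9) = -1*(-18) = 18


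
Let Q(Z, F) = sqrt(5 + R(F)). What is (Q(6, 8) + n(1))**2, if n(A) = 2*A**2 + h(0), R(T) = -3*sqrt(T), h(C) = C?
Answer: (2 + sqrt(5 - 6*sqrt(2)))**2 ≈ 0.51472 + 7.4676*I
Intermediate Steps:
n(A) = 2*A**2 (n(A) = 2*A**2 + 0 = 2*A**2)
Q(Z, F) = sqrt(5 - 3*sqrt(F))
(Q(6, 8) + n(1))**2 = (sqrt(5 - 6*sqrt(2)) + 2*1**2)**2 = (sqrt(5 - 6*sqrt(2)) + 2*1)**2 = (sqrt(5 - 6*sqrt(2)) + 2)**2 = (2 + sqrt(5 - 6*sqrt(2)))**2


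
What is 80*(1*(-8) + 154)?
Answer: 11680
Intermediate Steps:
80*(1*(-8) + 154) = 80*(-8 + 154) = 80*146 = 11680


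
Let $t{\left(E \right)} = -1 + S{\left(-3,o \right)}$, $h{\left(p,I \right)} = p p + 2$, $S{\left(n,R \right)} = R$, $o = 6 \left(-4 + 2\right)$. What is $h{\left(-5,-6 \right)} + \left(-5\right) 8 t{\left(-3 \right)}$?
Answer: $547$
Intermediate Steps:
$o = -12$ ($o = 6 \left(-2\right) = -12$)
$h{\left(p,I \right)} = 2 + p^{2}$ ($h{\left(p,I \right)} = p^{2} + 2 = 2 + p^{2}$)
$t{\left(E \right)} = -13$ ($t{\left(E \right)} = -1 - 12 = -13$)
$h{\left(-5,-6 \right)} + \left(-5\right) 8 t{\left(-3 \right)} = \left(2 + \left(-5\right)^{2}\right) + \left(-5\right) 8 \left(-13\right) = \left(2 + 25\right) - -520 = 27 + 520 = 547$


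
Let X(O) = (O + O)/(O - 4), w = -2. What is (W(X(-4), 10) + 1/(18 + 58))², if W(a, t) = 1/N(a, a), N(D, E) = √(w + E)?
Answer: (1 - 76*I)²/5776 ≈ -0.99983 - 0.026316*I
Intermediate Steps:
N(D, E) = √(-2 + E)
X(O) = 2*O/(-4 + O) (X(O) = (2*O)/(-4 + O) = 2*O/(-4 + O))
W(a, t) = (-2 + a)^(-½) (W(a, t) = 1/(√(-2 + a)) = (-2 + a)^(-½))
(W(X(-4), 10) + 1/(18 + 58))² = ((-2 + 2*(-4)/(-4 - 4))^(-½) + 1/(18 + 58))² = ((-2 + 2*(-4)/(-8))^(-½) + 1/76)² = ((-2 + 2*(-4)*(-⅛))^(-½) + 1/76)² = ((-2 + 1)^(-½) + 1/76)² = ((-1)^(-½) + 1/76)² = (-I + 1/76)² = (1/76 - I)²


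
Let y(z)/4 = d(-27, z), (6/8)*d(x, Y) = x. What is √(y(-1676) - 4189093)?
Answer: I*√4189237 ≈ 2046.8*I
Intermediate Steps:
d(x, Y) = 4*x/3
y(z) = -144 (y(z) = 4*((4/3)*(-27)) = 4*(-36) = -144)
√(y(-1676) - 4189093) = √(-144 - 4189093) = √(-4189237) = I*√4189237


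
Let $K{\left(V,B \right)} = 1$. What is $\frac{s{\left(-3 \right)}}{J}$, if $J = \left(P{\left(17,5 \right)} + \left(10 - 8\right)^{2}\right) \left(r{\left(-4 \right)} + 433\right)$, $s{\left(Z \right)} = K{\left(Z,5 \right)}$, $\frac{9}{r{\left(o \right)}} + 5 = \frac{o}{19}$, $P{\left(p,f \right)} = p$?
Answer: $\frac{11}{99624} \approx 0.00011042$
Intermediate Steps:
$r{\left(o \right)} = \frac{9}{-5 + \frac{o}{19}}$
$s{\left(Z \right)} = 1$
$J = \frac{99624}{11}$ ($J = \left(17 + \left(10 - 8\right)^{2}\right) \left(\frac{171}{-95 - 4} + 433\right) = \left(17 + 2^{2}\right) \left(\frac{171}{-99} + 433\right) = \left(17 + 4\right) \left(171 \left(- \frac{1}{99}\right) + 433\right) = 21 \left(- \frac{19}{11} + 433\right) = 21 \cdot \frac{4744}{11} = \frac{99624}{11} \approx 9056.7$)
$\frac{s{\left(-3 \right)}}{J} = 1 \frac{1}{\frac{99624}{11}} = 1 \cdot \frac{11}{99624} = \frac{11}{99624}$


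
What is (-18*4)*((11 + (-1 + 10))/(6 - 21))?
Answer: 96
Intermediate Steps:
(-18*4)*((11 + (-1 + 10))/(6 - 21)) = -72*(11 + 9)/(-15) = -1440*(-1)/15 = -72*(-4/3) = 96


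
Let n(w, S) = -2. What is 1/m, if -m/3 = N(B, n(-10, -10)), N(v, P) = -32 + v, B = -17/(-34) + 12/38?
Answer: 38/3555 ≈ 0.010689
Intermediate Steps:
B = 31/38 (B = -17*(-1/34) + 12*(1/38) = ½ + 6/19 = 31/38 ≈ 0.81579)
m = 3555/38 (m = -3*(-32 + 31/38) = -3*(-1185/38) = 3555/38 ≈ 93.553)
1/m = 1/(3555/38) = 38/3555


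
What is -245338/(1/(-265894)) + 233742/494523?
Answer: 10753221668012566/164841 ≈ 6.5234e+10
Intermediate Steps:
-245338/(1/(-265894)) + 233742/494523 = -245338/(-1/265894) + 233742*(1/494523) = -245338*(-265894) + 77914/164841 = 65233902172 + 77914/164841 = 10753221668012566/164841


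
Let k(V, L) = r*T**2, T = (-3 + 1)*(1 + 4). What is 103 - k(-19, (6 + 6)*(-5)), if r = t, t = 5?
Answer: -397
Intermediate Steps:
T = -10 (T = -2*5 = -10)
r = 5
k(V, L) = 500 (k(V, L) = 5*(-10)**2 = 5*100 = 500)
103 - k(-19, (6 + 6)*(-5)) = 103 - 1*500 = 103 - 500 = -397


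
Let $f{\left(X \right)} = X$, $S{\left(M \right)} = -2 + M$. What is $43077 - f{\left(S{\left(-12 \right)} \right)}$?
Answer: $43091$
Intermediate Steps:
$43077 - f{\left(S{\left(-12 \right)} \right)} = 43077 - \left(-2 - 12\right) = 43077 - -14 = 43077 + 14 = 43091$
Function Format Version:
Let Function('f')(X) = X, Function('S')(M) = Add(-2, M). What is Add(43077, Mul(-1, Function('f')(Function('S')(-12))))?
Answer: 43091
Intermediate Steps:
Add(43077, Mul(-1, Function('f')(Function('S')(-12)))) = Add(43077, Mul(-1, Add(-2, -12))) = Add(43077, Mul(-1, -14)) = Add(43077, 14) = 43091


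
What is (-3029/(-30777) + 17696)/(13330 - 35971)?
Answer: -544632821/696822057 ≈ -0.78160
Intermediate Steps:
(-3029/(-30777) + 17696)/(13330 - 35971) = (-3029*(-1/30777) + 17696)/(-22641) = (3029/30777 + 17696)*(-1/22641) = (544632821/30777)*(-1/22641) = -544632821/696822057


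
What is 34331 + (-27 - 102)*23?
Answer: 31364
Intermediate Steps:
34331 + (-27 - 102)*23 = 34331 - 129*23 = 34331 - 2967 = 31364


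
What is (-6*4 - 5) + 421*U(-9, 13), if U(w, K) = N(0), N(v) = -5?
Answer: -2134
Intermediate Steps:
U(w, K) = -5
(-6*4 - 5) + 421*U(-9, 13) = (-6*4 - 5) + 421*(-5) = (-24 - 5) - 2105 = -29 - 2105 = -2134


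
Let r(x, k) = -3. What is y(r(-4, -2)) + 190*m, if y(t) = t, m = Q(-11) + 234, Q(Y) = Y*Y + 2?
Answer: 67827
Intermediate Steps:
Q(Y) = 2 + Y² (Q(Y) = Y² + 2 = 2 + Y²)
m = 357 (m = (2 + (-11)²) + 234 = (2 + 121) + 234 = 123 + 234 = 357)
y(r(-4, -2)) + 190*m = -3 + 190*357 = -3 + 67830 = 67827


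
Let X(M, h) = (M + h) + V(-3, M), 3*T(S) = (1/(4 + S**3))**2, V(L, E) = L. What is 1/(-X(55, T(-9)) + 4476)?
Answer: 1576875/6976094999 ≈ 0.00022604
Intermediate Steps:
T(S) = 1/(3*(4 + S**3)**2) (T(S) = (1/(4 + S**3))**2/3 = 1/(3*(4 + S**3)**2))
X(M, h) = -3 + M + h (X(M, h) = (M + h) - 3 = -3 + M + h)
1/(-X(55, T(-9)) + 4476) = 1/(-(-3 + 55 + 1/(3*(4 + (-9)**3)**2)) + 4476) = 1/(-(-3 + 55 + 1/(3*(4 - 729)**2)) + 4476) = 1/(-(-3 + 55 + (1/3)/(-725)**2) + 4476) = 1/(-(-3 + 55 + (1/3)*(1/525625)) + 4476) = 1/(-(-3 + 55 + 1/1576875) + 4476) = 1/(-1*81997501/1576875 + 4476) = 1/(-81997501/1576875 + 4476) = 1/(6976094999/1576875) = 1576875/6976094999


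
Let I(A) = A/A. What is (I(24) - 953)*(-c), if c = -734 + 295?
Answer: -417928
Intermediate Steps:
I(A) = 1
c = -439
(I(24) - 953)*(-c) = (1 - 953)*(-1*(-439)) = -952*439 = -417928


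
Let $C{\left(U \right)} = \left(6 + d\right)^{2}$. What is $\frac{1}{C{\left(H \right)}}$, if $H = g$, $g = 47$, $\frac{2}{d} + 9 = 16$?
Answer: $\frac{49}{1936} \approx 0.02531$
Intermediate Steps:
$d = \frac{2}{7}$ ($d = \frac{2}{-9 + 16} = \frac{2}{7} \approx 0.28571$)
$H = 47$
$C{\left(U \right)} = \frac{1936}{49}$ ($C{\left(U \right)} = \left(6 + \frac{2}{7}\right)^{2} = \left(\frac{44}{7}\right)^{2} = \frac{1936}{49}$)
$\frac{1}{C{\left(H \right)}} = \frac{1}{\frac{1936}{49}} = \frac{49}{1936}$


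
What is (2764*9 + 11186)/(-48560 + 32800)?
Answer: -18031/7880 ≈ -2.2882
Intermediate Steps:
(2764*9 + 11186)/(-48560 + 32800) = (24876 + 11186)/(-15760) = 36062*(-1/15760) = -18031/7880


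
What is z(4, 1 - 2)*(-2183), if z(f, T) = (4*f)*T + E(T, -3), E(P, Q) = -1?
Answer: 37111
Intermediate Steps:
z(f, T) = -1 + 4*T*f (z(f, T) = (4*f)*T - 1 = 4*T*f - 1 = -1 + 4*T*f)
z(4, 1 - 2)*(-2183) = (-1 + 4*(1 - 2)*4)*(-2183) = (-1 + 4*(-1)*4)*(-2183) = (-1 - 16)*(-2183) = -17*(-2183) = 37111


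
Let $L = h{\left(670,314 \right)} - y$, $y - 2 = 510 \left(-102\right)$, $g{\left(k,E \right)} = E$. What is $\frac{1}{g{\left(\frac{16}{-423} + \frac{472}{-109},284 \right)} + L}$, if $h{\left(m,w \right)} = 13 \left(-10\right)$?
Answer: $\frac{1}{52172} \approx 1.9167 \cdot 10^{-5}$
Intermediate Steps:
$h{\left(m,w \right)} = -130$
$y = -52018$ ($y = 2 + 510 \left(-102\right) = 2 - 52020 = -52018$)
$L = 51888$ ($L = -130 - -52018 = -130 + 52018 = 51888$)
$\frac{1}{g{\left(\frac{16}{-423} + \frac{472}{-109},284 \right)} + L} = \frac{1}{284 + 51888} = \frac{1}{52172}$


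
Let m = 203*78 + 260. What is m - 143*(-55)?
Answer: 23959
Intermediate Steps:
m = 16094 (m = 15834 + 260 = 16094)
m - 143*(-55) = 16094 - 143*(-55) = 16094 - 1*(-7865) = 16094 + 7865 = 23959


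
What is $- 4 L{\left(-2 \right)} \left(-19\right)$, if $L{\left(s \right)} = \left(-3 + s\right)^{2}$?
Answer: $1900$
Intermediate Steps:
$- 4 L{\left(-2 \right)} \left(-19\right) = - 4 \left(-3 - 2\right)^{2} \left(-19\right) = - 4 \left(-5\right)^{2} \left(-19\right) = \left(-4\right) 25 \left(-19\right) = \left(-100\right) \left(-19\right) = 1900$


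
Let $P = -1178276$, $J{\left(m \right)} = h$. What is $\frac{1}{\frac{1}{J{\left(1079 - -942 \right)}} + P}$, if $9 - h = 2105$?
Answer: $- \frac{2096}{2469666497} \approx -8.487 \cdot 10^{-7}$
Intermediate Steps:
$h = -2096$ ($h = 9 - 2105 = -2096$)
$J{\left(m \right)} = -2096$
$\frac{1}{\frac{1}{J{\left(1079 - -942 \right)}} + P} = \frac{1}{\frac{1}{-2096} - 1178276} = \frac{1}{- \frac{1}{2096} - 1178276} = \frac{1}{- \frac{2469666497}{2096}} = - \frac{2096}{2469666497}$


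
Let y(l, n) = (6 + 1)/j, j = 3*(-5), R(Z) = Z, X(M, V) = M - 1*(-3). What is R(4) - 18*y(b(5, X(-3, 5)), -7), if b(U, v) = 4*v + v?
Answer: 62/5 ≈ 12.400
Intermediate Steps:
X(M, V) = 3 + M (X(M, V) = M + 3 = 3 + M)
b(U, v) = 5*v
j = -15
y(l, n) = -7/15 (y(l, n) = (6 + 1)/(-15) = 7*(-1/15) = -7/15)
R(4) - 18*y(b(5, X(-3, 5)), -7) = 4 - 18*(-7/15) = 4 + 42/5 = 62/5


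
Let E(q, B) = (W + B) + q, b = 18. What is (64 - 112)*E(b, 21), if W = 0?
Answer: -1872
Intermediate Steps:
E(q, B) = B + q (E(q, B) = (0 + B) + q = B + q)
(64 - 112)*E(b, 21) = (64 - 112)*(21 + 18) = -48*39 = -1872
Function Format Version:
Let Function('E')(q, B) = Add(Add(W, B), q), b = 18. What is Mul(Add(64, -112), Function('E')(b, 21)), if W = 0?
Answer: -1872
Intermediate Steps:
Function('E')(q, B) = Add(B, q) (Function('E')(q, B) = Add(Add(0, B), q) = Add(B, q))
Mul(Add(64, -112), Function('E')(b, 21)) = Mul(Add(64, -112), Add(21, 18)) = Mul(-48, 39) = -1872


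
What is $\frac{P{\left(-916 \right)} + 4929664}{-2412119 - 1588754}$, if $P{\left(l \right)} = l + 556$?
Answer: $- \frac{4929304}{4000873} \approx -1.2321$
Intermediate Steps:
$P{\left(l \right)} = 556 + l$
$\frac{P{\left(-916 \right)} + 4929664}{-2412119 - 1588754} = \frac{\left(556 - 916\right) + 4929664}{-2412119 - 1588754} = \frac{-360 + 4929664}{-4000873} = 4929304 \left(- \frac{1}{4000873}\right) = - \frac{4929304}{4000873}$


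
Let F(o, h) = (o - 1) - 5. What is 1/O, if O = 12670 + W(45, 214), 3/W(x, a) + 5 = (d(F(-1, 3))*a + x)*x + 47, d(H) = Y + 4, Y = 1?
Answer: 16739/212083131 ≈ 7.8927e-5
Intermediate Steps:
F(o, h) = -6 + o (F(o, h) = (-1 + o) - 5 = -6 + o)
d(H) = 5 (d(H) = 1 + 4 = 5)
W(x, a) = 3/(42 + x*(x + 5*a)) (W(x, a) = 3/(-5 + ((5*a + x)*x + 47)) = 3/(-5 + ((x + 5*a)*x + 47)) = 3/(-5 + (x*(x + 5*a) + 47)) = 3/(-5 + (47 + x*(x + 5*a))) = 3/(42 + x*(x + 5*a)))
O = 212083131/16739 (O = 12670 + 3/(42 + 45² + 5*214*45) = 12670 + 3/(42 + 2025 + 48150) = 12670 + 3/50217 = 12670 + 3*(1/50217) = 12670 + 1/16739 = 212083131/16739 ≈ 12670.)
1/O = 1/(212083131/16739) = 16739/212083131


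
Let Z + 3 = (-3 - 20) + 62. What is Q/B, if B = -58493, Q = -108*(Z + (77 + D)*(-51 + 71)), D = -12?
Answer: 144288/58493 ≈ 2.4668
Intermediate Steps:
Z = 36 (Z = -3 + ((-3 - 20) + 62) = -3 + (-23 + 62) = -3 + 39 = 36)
Q = -144288 (Q = -108*(36 + (77 - 12)*(-51 + 71)) = -108*(36 + 65*20) = -108*(36 + 1300) = -108*1336 = -144288)
Q/B = -144288/(-58493) = -144288*(-1/58493) = 144288/58493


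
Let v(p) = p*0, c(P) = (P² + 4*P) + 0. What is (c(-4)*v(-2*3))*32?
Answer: 0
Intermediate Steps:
c(P) = P² + 4*P
v(p) = 0
(c(-4)*v(-2*3))*32 = (-4*(4 - 4)*0)*32 = (-4*0*0)*32 = (0*0)*32 = 0*32 = 0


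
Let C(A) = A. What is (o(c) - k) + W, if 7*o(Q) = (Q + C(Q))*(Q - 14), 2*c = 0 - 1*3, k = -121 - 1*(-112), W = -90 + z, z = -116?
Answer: -2665/14 ≈ -190.36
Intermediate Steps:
W = -206 (W = -90 - 116 = -206)
k = -9 (k = -121 + 112 = -9)
c = -3/2 (c = (0 - 1*3)/2 = (0 - 3)/2 = (1/2)*(-3) = -3/2 ≈ -1.5000)
o(Q) = 2*Q*(-14 + Q)/7 (o(Q) = ((Q + Q)*(Q - 14))/7 = ((2*Q)*(-14 + Q))/7 = (2*Q*(-14 + Q))/7 = 2*Q*(-14 + Q)/7)
(o(c) - k) + W = ((2/7)*(-3/2)*(-14 - 3/2) - 1*(-9)) - 206 = ((2/7)*(-3/2)*(-31/2) + 9) - 206 = (93/14 + 9) - 206 = 219/14 - 206 = -2665/14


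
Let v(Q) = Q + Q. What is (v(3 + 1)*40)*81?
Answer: 25920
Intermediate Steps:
v(Q) = 2*Q
(v(3 + 1)*40)*81 = ((2*(3 + 1))*40)*81 = ((2*4)*40)*81 = (8*40)*81 = 320*81 = 25920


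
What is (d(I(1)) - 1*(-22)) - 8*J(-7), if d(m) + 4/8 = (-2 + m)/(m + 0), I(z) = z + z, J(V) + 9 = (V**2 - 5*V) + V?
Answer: -1045/2 ≈ -522.50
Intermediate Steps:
J(V) = -9 + V**2 - 4*V (J(V) = -9 + ((V**2 - 5*V) + V) = -9 + (V**2 - 4*V) = -9 + V**2 - 4*V)
I(z) = 2*z
d(m) = -1/2 + (-2 + m)/m (d(m) = -1/2 + (-2 + m)/(m + 0) = -1/2 + (-2 + m)/m)
(d(I(1)) - 1*(-22)) - 8*J(-7) = ((-4 + 2*1)/(2*((2*1))) - 1*(-22)) - 8*(-9 + (-7)**2 - 4*(-7)) = ((1/2)*(-4 + 2)/2 + 22) - 8*(-9 + 49 + 28) = ((1/2)*(1/2)*(-2) + 22) - 8*68 = (-1/2 + 22) - 544 = 43/2 - 544 = -1045/2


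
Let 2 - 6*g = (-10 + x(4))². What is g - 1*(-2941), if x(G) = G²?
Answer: 8806/3 ≈ 2935.3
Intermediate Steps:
g = -17/3 (g = ⅓ - (-10 + 4²)²/6 = ⅓ - (-10 + 16)²/6 = ⅓ - ⅙*6² = ⅓ - ⅙*36 = ⅓ - 6 = -17/3 ≈ -5.6667)
g - 1*(-2941) = -17/3 - 1*(-2941) = -17/3 + 2941 = 8806/3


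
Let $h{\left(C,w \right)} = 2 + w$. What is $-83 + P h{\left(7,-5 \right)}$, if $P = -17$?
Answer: $-32$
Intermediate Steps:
$-83 + P h{\left(7,-5 \right)} = -83 - 17 \left(2 - 5\right) = -83 - -51 = -83 + 51 = -32$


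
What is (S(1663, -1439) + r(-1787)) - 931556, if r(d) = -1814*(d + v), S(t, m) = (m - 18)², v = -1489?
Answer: 7133957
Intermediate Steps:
S(t, m) = (-18 + m)²
r(d) = 2701046 - 1814*d (r(d) = -1814*(d - 1489) = -1814*(-1489 + d) = 2701046 - 1814*d)
(S(1663, -1439) + r(-1787)) - 931556 = ((-18 - 1439)² + (2701046 - 1814*(-1787))) - 931556 = ((-1457)² + (2701046 + 3241618)) - 931556 = (2122849 + 5942664) - 931556 = 8065513 - 931556 = 7133957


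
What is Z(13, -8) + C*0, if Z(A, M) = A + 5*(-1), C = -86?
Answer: 8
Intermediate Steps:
Z(A, M) = -5 + A (Z(A, M) = A - 5 = -5 + A)
Z(13, -8) + C*0 = (-5 + 13) - 86*0 = 8 + 0 = 8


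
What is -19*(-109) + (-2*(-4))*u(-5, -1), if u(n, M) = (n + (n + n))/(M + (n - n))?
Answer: 2191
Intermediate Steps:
u(n, M) = 3*n/M (u(n, M) = (n + 2*n)/(M + 0) = (3*n)/M = 3*n/M)
-19*(-109) + (-2*(-4))*u(-5, -1) = -19*(-109) + (-2*(-4))*(3*(-5)/(-1)) = 2071 + 8*(3*(-5)*(-1)) = 2071 + 8*15 = 2071 + 120 = 2191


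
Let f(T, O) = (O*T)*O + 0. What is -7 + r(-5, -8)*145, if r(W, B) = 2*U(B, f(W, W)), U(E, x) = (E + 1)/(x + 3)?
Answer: 588/61 ≈ 9.6393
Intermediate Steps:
f(T, O) = T*O² (f(T, O) = T*O² + 0 = T*O²)
U(E, x) = (1 + E)/(3 + x)
r(W, B) = 2*(1 + B)/(3 + W³) (r(W, B) = 2*((1 + B)/(3 + W*W²)) = 2*((1 + B)/(3 + W³)) = 2*(1 + B)/(3 + W³))
-7 + r(-5, -8)*145 = -7 + (2*(1 - 8)/(3 + (-5)³))*145 = -7 + (2*(-7)/(3 - 125))*145 = -7 + (2*(-7)/(-122))*145 = -7 + (2*(-1/122)*(-7))*145 = -7 + (7/61)*145 = -7 + 1015/61 = 588/61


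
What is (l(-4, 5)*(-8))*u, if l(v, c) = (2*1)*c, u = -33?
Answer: 2640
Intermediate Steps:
l(v, c) = 2*c
(l(-4, 5)*(-8))*u = ((2*5)*(-8))*(-33) = (10*(-8))*(-33) = -80*(-33) = 2640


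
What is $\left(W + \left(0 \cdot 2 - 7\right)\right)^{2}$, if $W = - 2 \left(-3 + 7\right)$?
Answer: $225$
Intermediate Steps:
$W = -8$ ($W = \left(-2\right) 4 = -8$)
$\left(W + \left(0 \cdot 2 - 7\right)\right)^{2} = \left(-8 + \left(0 \cdot 2 - 7\right)\right)^{2} = \left(-8 + \left(0 - 7\right)\right)^{2} = \left(-8 - 7\right)^{2} = \left(-15\right)^{2} = 225$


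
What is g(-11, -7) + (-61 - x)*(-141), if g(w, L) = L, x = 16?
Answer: 10850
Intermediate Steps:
g(-11, -7) + (-61 - x)*(-141) = -7 + (-61 - 1*16)*(-141) = -7 + (-61 - 16)*(-141) = -7 - 77*(-141) = -7 + 10857 = 10850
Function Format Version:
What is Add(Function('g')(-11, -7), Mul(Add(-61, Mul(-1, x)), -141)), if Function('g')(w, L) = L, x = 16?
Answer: 10850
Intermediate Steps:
Add(Function('g')(-11, -7), Mul(Add(-61, Mul(-1, x)), -141)) = Add(-7, Mul(Add(-61, Mul(-1, 16)), -141)) = Add(-7, Mul(Add(-61, -16), -141)) = Add(-7, Mul(-77, -141)) = Add(-7, 10857) = 10850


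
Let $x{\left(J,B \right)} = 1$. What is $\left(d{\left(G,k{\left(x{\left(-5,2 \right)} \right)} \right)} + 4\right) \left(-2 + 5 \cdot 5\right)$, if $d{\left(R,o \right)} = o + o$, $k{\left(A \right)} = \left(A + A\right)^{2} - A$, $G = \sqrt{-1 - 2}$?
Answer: $230$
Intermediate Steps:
$G = i \sqrt{3}$ ($G = \sqrt{-3} = i \sqrt{3} \approx 1.732 i$)
$k{\left(A \right)} = - A + 4 A^{2}$ ($k{\left(A \right)} = \left(2 A\right)^{2} - A = 4 A^{2} - A = - A + 4 A^{2}$)
$d{\left(R,o \right)} = 2 o$
$\left(d{\left(G,k{\left(x{\left(-5,2 \right)} \right)} \right)} + 4\right) \left(-2 + 5 \cdot 5\right) = \left(2 \cdot 1 \left(-1 + 4 \cdot 1\right) + 4\right) \left(-2 + 5 \cdot 5\right) = \left(2 \cdot 1 \left(-1 + 4\right) + 4\right) \left(-2 + 25\right) = \left(2 \cdot 1 \cdot 3 + 4\right) 23 = \left(2 \cdot 3 + 4\right) 23 = \left(6 + 4\right) 23 = 10 \cdot 23 = 230$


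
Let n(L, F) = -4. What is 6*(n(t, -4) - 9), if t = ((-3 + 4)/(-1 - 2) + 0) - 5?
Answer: -78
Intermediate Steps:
t = -16/3 (t = (1/(-3) + 0) - 5 = (1*(-1/3) + 0) - 5 = (-1/3 + 0) - 5 = -1/3 - 5 = -16/3 ≈ -5.3333)
6*(n(t, -4) - 9) = 6*(-4 - 9) = 6*(-13) = -78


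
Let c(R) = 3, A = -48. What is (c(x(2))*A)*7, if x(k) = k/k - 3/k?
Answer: -1008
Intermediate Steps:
x(k) = 1 - 3/k
(c(x(2))*A)*7 = (3*(-48))*7 = -144*7 = -1008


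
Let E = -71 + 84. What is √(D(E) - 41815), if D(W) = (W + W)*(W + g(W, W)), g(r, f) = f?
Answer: 3*I*√4571 ≈ 202.83*I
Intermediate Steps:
E = 13
D(W) = 4*W² (D(W) = (W + W)*(W + W) = (2*W)*(2*W) = 4*W²)
√(D(E) - 41815) = √(4*13² - 41815) = √(4*169 - 41815) = √(676 - 41815) = √(-41139) = 3*I*√4571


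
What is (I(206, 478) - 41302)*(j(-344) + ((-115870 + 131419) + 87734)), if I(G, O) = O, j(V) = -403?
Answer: -4199973120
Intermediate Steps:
(I(206, 478) - 41302)*(j(-344) + ((-115870 + 131419) + 87734)) = (478 - 41302)*(-403 + ((-115870 + 131419) + 87734)) = -40824*(-403 + (15549 + 87734)) = -40824*(-403 + 103283) = -40824*102880 = -4199973120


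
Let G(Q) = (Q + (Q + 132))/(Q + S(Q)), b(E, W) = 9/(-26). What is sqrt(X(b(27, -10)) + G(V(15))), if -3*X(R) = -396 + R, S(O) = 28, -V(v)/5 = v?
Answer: sqrt(197857686)/1222 ≈ 11.511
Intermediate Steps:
b(E, W) = -9/26 (b(E, W) = 9*(-1/26) = -9/26)
V(v) = -5*v
X(R) = 132 - R/3 (X(R) = -(-396 + R)/3 = 132 - R/3)
G(Q) = (132 + 2*Q)/(28 + Q) (G(Q) = (Q + (Q + 132))/(Q + 28) = (Q + (132 + Q))/(28 + Q) = (132 + 2*Q)/(28 + Q))
sqrt(X(b(27, -10)) + G(V(15))) = sqrt((132 - 1/3*(-9/26)) + 2*(66 - 5*15)/(28 - 5*15)) = sqrt((132 + 3/26) + 2*(66 - 75)/(28 - 75)) = sqrt(3435/26 + 2*(-9)/(-47)) = sqrt(3435/26 + 2*(-1/47)*(-9)) = sqrt(3435/26 + 18/47) = sqrt(161913/1222) = sqrt(197857686)/1222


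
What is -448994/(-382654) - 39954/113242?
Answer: 8889105158/10833126067 ≈ 0.82055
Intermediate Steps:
-448994/(-382654) - 39954/113242 = -448994*(-1/382654) - 39954*1/113242 = 224497/191327 - 19977/56621 = 8889105158/10833126067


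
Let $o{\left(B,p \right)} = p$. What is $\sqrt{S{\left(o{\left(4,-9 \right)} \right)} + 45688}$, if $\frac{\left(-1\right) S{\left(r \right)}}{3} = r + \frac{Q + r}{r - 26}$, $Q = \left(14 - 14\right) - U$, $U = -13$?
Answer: $\frac{\sqrt{56001295}}{35} \approx 213.81$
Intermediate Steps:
$Q = 13$ ($Q = \left(14 - 14\right) - -13 = 0 + 13 = 13$)
$S{\left(r \right)} = - 3 r - \frac{3 \left(13 + r\right)}{-26 + r}$ ($S{\left(r \right)} = - 3 \left(r + \frac{13 + r}{r - 26}\right) = - 3 \left(r + \frac{13 + r}{-26 + r}\right) = - 3 r - \frac{3 \left(13 + r\right)}{-26 + r}$)
$\sqrt{S{\left(o{\left(4,-9 \right)} \right)} + 45688} = \sqrt{\frac{3 \left(-13 - \left(-9\right)^{2} + 25 \left(-9\right)\right)}{-26 - 9} + 45688} = \sqrt{\frac{3 \left(-13 - 81 - 225\right)}{-35} + 45688} = \sqrt{3 \left(- \frac{1}{35}\right) \left(-13 - 81 - 225\right) + 45688} = \sqrt{3 \left(- \frac{1}{35}\right) \left(-319\right) + 45688} = \sqrt{\frac{957}{35} + 45688} = \sqrt{\frac{1600037}{35}} = \frac{\sqrt{56001295}}{35}$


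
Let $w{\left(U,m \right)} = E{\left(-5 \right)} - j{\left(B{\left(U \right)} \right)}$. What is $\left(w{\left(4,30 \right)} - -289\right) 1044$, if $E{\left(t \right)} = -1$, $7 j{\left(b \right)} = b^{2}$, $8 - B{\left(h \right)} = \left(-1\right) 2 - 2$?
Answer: $\frac{1954368}{7} \approx 2.792 \cdot 10^{5}$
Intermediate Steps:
$B{\left(h \right)} = 12$ ($B{\left(h \right)} = 8 - \left(\left(-1\right) 2 - 2\right) = 8 - \left(-2 - 2\right) = 8 - -4 = 8 + 4 = 12$)
$j{\left(b \right)} = \frac{b^{2}}{7}$
$w{\left(U,m \right)} = - \frac{151}{7}$ ($w{\left(U,m \right)} = -1 - \frac{12^{2}}{7} = -1 - \frac{1}{7} \cdot 144 = -1 - \frac{144}{7} = - \frac{151}{7}$)
$\left(w{\left(4,30 \right)} - -289\right) 1044 = \left(- \frac{151}{7} - -289\right) 1044 = \left(- \frac{151}{7} + \left(-119 + 408\right)\right) 1044 = \left(- \frac{151}{7} + 289\right) 1044 = \frac{1872}{7} \cdot 1044 = \frac{1954368}{7}$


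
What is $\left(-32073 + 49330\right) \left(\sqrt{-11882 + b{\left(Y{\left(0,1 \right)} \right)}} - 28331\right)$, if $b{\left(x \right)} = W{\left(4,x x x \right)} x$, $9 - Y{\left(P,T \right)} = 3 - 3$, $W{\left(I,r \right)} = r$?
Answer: $-488908067 + 17257 i \sqrt{5321} \approx -4.8891 \cdot 10^{8} + 1.2588 \cdot 10^{6} i$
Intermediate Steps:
$Y{\left(P,T \right)} = 9$ ($Y{\left(P,T \right)} = 9 - \left(3 - 3\right) = 9 - 0 = 9 + 0 = 9$)
$b{\left(x \right)} = x^{4}$ ($b{\left(x \right)} = x x x x = x^{2} x x = x^{3} x = x^{4}$)
$\left(-32073 + 49330\right) \left(\sqrt{-11882 + b{\left(Y{\left(0,1 \right)} \right)}} - 28331\right) = \left(-32073 + 49330\right) \left(\sqrt{-11882 + 9^{4}} - 28331\right) = 17257 \left(\sqrt{-11882 + 6561} - 28331\right) = 17257 \left(\sqrt{-5321} - 28331\right) = 17257 \left(i \sqrt{5321} - 28331\right) = 17257 \left(-28331 + i \sqrt{5321}\right) = -488908067 + 17257 i \sqrt{5321}$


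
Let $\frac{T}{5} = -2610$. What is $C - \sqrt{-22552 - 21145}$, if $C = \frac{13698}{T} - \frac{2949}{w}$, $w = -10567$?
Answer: $- \frac{5903462}{7661075} - i \sqrt{43697} \approx -0.77058 - 209.04 i$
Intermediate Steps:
$T = -13050$ ($T = 5 \left(-2610\right) = -13050$)
$C = - \frac{5903462}{7661075}$ ($C = \frac{13698}{-13050} - \frac{2949}{-10567} = 13698 \left(- \frac{1}{13050}\right) - - \frac{2949}{10567} = - \frac{761}{725} + \frac{2949}{10567} = - \frac{5903462}{7661075} \approx -0.77058$)
$C - \sqrt{-22552 - 21145} = - \frac{5903462}{7661075} - \sqrt{-22552 - 21145} = - \frac{5903462}{7661075} - \sqrt{-43697} = - \frac{5903462}{7661075} - i \sqrt{43697}$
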